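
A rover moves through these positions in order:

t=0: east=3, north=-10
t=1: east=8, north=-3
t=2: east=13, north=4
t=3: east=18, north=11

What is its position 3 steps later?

east=33, north=32

Constant displacement of (+5, +7) per step.
step 4: east=18, north=11 + (+5, +7) → east=23, north=18
step 5: east=23, north=18 + (+5, +7) → east=28, north=25
step 6: east=28, north=25 + (+5, +7) → east=33, north=32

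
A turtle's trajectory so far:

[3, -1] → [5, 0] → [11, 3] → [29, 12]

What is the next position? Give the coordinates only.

[83, 39]

Step-to-step displacements: [+2, +1], [+6, +3], [+18, +9]; each is 3× the previous.
step 4: [29, 12] + [+54, +27] → [83, 39]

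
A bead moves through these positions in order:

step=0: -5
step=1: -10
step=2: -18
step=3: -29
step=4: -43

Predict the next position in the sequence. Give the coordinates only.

Successive displacements: -5, -8, -11, -14 — each changes by -3.
step 5: -43 − 17 → -60

-60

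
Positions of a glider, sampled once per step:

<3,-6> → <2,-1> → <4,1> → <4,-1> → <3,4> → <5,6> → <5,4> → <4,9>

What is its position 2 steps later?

Differencing gives <-1,+5>, <+2,+2>, <+0,-2>, <-1,+5>, <+2,+2>, <+0,-2>, <-1,+5>. This is the pattern <-1,+5>, <+2,+2>, <+0,-2> repeated.
step 8: apply <+2,+2> → <6,11>
step 9: apply <+0,-2> → <6,9>

<6,9>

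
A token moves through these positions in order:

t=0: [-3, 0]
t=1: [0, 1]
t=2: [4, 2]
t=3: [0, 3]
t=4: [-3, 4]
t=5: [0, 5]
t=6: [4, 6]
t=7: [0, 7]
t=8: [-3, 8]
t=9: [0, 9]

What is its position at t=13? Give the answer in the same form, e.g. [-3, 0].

First: cycles through -3, 0, 4, 0 every 4 steps. Step 13 lands at position 1 of the cycle → 0.
Second: linear, +1 per step → 13 at step 13.

[0, 13]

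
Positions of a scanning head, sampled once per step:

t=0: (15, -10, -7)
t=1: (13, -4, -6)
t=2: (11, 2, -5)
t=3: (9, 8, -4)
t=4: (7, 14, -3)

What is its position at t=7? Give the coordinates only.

(1, 32, 0)

Each step adds (-2, +6, +1) to the position.
step 5: (7, 14, -3) + (-2, +6, +1) → (5, 20, -2)
step 6: (5, 20, -2) + (-2, +6, +1) → (3, 26, -1)
step 7: (3, 26, -1) + (-2, +6, +1) → (1, 32, 0)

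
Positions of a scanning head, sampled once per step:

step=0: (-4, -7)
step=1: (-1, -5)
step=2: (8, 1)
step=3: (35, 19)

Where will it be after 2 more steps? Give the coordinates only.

The jumps are (+3, +2), (+9, +6), (+27, +18) — a geometric progression with ratio 3.
step 4: (35, 19) + (+81, +54) → (116, 73)
step 5: (116, 73) + (+243, +162) → (359, 235)

(359, 235)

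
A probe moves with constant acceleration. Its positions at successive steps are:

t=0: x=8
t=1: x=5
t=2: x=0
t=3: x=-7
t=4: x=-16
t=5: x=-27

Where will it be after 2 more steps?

Taking differences between consecutive positions: -3, -5, -7, -9, -11. These grow by -2 each step.
step 6: -27 − 13 → x=-40
step 7: -40 − 15 → x=-55

x=-55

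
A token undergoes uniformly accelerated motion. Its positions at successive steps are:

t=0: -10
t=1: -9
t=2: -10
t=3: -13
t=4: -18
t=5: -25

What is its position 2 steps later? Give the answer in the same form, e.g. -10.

Successive displacements: +1, -1, -3, -5, -7 — each changes by -2.
step 6: -25 − 9 → -34
step 7: -34 − 11 → -45

-45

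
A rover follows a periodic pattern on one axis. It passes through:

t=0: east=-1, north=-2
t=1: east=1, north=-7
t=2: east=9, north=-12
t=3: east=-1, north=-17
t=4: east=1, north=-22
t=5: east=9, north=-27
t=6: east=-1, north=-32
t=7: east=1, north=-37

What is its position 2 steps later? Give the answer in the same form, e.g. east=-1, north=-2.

East: cycles through -1, 1, 9 every 3 steps. Step 9 lands at position 0 of the cycle → -1.
North: linear, -5 per step → -47 at step 9.

east=-1, north=-47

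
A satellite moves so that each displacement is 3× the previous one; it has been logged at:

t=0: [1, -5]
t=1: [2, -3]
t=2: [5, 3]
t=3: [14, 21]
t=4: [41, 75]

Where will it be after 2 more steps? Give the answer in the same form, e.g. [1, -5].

[365, 723]

The jumps are [+1, +2], [+3, +6], [+9, +18], [+27, +54] — a geometric progression with ratio 3.
step 5: [41, 75] + [+81, +162] → [122, 237]
step 6: [122, 237] + [+243, +486] → [365, 723]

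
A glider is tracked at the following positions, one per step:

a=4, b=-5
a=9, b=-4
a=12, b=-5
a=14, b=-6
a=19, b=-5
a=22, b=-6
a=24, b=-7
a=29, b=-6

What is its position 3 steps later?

The moves between consecutive positions are (+5, +1), (+3, -1), (+2, -1), (+5, +1), (+3, -1), (+2, -1), (+5, +1); they repeat the 3-cycle [(+5, +1), (+3, -1), (+2, -1)].
step 8: apply (+3, -1) → a=32, b=-7
step 9: apply (+2, -1) → a=34, b=-8
step 10: apply (+5, +1) → a=39, b=-7

a=39, b=-7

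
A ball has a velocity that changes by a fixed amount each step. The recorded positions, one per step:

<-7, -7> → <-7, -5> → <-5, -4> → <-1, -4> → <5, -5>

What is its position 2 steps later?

<23, -10>

Successive displacements: <+0, +2>, <+2, +1>, <+4, +0>, <+6, -1> — each changes by <+2, -1>.
step 5: <5, -5> + <+8, -2> → <13, -7>
step 6: <13, -7> + <+10, -3> → <23, -10>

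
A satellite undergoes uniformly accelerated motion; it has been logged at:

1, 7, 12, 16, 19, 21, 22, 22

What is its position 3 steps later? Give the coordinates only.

16

Successive displacements: +6, +5, +4, +3, +2, +1, +0 — each changes by -1.
step 8: 22 − 1 → 21
step 9: 21 − 2 → 19
step 10: 19 − 3 → 16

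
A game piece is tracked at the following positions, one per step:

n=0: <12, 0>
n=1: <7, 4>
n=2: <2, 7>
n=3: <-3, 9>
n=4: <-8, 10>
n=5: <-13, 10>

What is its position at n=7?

<-23, 7>

Taking differences between consecutive positions: <-5, +4>, <-5, +3>, <-5, +2>, <-5, +1>, <-5, +0>. These grow by <+0, -1> each step.
step 6: <-13, 10> + <-5, -1> → <-18, 9>
step 7: <-18, 9> + <-5, -2> → <-23, 7>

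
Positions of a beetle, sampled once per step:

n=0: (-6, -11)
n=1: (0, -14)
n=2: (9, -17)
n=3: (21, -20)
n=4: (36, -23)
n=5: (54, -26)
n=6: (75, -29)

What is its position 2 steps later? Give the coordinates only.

Successive displacements: (+6, -3), (+9, -3), (+12, -3), (+15, -3), (+18, -3), (+21, -3) — each changes by (+3, +0).
step 7: (75, -29) + (+24, -3) → (99, -32)
step 8: (99, -32) + (+27, -3) → (126, -35)

(126, -35)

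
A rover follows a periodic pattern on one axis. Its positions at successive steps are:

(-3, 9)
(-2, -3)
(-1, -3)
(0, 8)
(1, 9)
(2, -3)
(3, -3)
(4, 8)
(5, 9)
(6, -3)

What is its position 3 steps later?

First: linear, +1 per step → 9 at step 12.
Second: cycles through 9, -3, -3, 8 every 4 steps. Step 12 lands at position 0 of the cycle → 9.

(9, 9)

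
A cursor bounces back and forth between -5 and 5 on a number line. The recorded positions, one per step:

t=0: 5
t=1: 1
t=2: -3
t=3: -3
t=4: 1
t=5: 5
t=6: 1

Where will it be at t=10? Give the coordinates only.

5

The value travels 4 per step and bounces off the walls at -5 and 5.
  step 7: 1 → -3
  step 8: -3 → -3
  step 9: -3 → 1
  step 10: 1 → 5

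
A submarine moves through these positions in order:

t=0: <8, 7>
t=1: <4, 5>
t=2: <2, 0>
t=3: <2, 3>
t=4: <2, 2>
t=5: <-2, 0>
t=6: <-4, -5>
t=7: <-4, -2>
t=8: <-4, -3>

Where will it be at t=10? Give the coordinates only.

The moves between consecutive positions are <-4, -2>, <-2, -5>, <+0, +3>, <+0, -1>, <-4, -2>, <-2, -5>, <+0, +3>, <+0, -1>; they repeat the 4-cycle [<-4, -2>, <-2, -5>, <+0, +3>, <+0, -1>].
step 9: apply <-4, -2> → <-8, -5>
step 10: apply <-2, -5> → <-10, -10>

<-10, -10>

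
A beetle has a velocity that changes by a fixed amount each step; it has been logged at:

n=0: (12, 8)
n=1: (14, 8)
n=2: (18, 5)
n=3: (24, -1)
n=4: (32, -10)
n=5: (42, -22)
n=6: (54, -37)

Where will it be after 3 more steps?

(102, -100)

First differences are (+2, +0), (+4, -3), (+6, -6), (+8, -9), (+10, -12), (+12, -15); their common second difference is (+2, -3) (constant acceleration).
step 7: (54, -37) + (+14, -18) → (68, -55)
step 8: (68, -55) + (+16, -21) → (84, -76)
step 9: (84, -76) + (+18, -24) → (102, -100)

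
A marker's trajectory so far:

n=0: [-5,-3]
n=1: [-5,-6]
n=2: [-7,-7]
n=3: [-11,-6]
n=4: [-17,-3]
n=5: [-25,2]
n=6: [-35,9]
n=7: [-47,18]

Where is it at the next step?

[-61,29]

Successive displacements: [+0,-3], [-2,-1], [-4,+1], [-6,+3], [-8,+5], [-10,+7], [-12,+9] — each changes by [-2,+2].
step 8: [-47,18] + [-14,+11] → [-61,29]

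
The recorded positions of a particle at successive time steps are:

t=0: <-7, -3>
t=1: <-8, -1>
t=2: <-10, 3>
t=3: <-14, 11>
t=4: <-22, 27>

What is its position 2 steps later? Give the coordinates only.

<-70, 123>

Step-to-step displacements: <-1, +2>, <-2, +4>, <-4, +8>, <-8, +16>; each is 2× the previous.
step 5: <-22, 27> + <-16, +32> → <-38, 59>
step 6: <-38, 59> + <-32, +64> → <-70, 123>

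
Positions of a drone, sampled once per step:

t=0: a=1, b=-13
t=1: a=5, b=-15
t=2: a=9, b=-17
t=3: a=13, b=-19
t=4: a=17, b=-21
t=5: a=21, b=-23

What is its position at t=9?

a=37, b=-31

Each step adds (+4, -2) to the position.
step 6: a=21, b=-23 + (+4, -2) → a=25, b=-25
step 7: a=25, b=-25 + (+4, -2) → a=29, b=-27
step 8: a=29, b=-27 + (+4, -2) → a=33, b=-29
step 9: a=33, b=-29 + (+4, -2) → a=37, b=-31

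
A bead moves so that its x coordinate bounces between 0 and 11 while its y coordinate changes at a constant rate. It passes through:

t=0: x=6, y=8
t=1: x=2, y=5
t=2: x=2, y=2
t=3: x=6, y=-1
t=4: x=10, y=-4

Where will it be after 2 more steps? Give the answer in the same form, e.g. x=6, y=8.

The x coordinate travels 4 per step and bounces off the walls at 0 and 11.
  step 5: 10 → 8
  step 6: 8 → 4
The y coordinate changes by -3 each step: at step 6 it is -10.

x=4, y=-10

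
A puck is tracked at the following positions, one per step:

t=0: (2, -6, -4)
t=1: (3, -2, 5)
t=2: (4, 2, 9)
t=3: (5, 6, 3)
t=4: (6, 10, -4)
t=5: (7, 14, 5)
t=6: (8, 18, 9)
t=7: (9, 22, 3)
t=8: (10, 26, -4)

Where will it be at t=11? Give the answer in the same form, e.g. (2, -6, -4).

(13, 38, 3)

The first coordinate changes by +1 each step, so at step 11 it is 2 + 11·(1) = 13.
The second coordinate changes by +4 each step, so at step 11 it is -6 + 11·(4) = 38.
The third coordinate repeats the cycle [-4, 5, 9, 3] with period 4; step 11 mod 4 = 3, giving 3.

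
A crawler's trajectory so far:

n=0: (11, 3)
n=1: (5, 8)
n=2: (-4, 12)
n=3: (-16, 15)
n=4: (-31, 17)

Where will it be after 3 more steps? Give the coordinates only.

(-94, 17)

Taking differences between consecutive positions: (-6, +5), (-9, +4), (-12, +3), (-15, +2). These grow by (-3, -1) each step.
step 5: (-31, 17) + (-18, +1) → (-49, 18)
step 6: (-49, 18) + (-21, +0) → (-70, 18)
step 7: (-70, 18) + (-24, -1) → (-94, 17)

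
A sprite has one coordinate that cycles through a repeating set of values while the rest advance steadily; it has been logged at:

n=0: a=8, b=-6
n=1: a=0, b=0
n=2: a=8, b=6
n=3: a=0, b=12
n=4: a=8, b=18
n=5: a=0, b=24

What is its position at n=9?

The a coordinate repeats the cycle [8, 0] with period 2; step 9 mod 2 = 1, giving 0.
The b coordinate changes by +6 each step, so at step 9 it is -6 + 9·(6) = 48.

a=0, b=48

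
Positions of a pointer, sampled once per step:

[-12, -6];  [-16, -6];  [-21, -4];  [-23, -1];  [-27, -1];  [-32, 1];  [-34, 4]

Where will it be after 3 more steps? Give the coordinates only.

Step-to-step displacements: [-4, +0], [-5, +2], [-2, +3], [-4, +0], [-5, +2], [-2, +3] — a repeating cycle of length 3.
step 7: apply [-4, +0] → [-38, 4]
step 8: apply [-5, +2] → [-43, 6]
step 9: apply [-2, +3] → [-45, 9]

[-45, 9]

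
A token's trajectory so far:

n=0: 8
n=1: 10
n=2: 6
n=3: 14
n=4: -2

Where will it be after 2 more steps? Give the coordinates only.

Step-to-step displacements: +2, -4, +8, -16; each is -2× the previous.
step 5: -2 + 32 → 30
step 6: 30 − 64 → -34

-34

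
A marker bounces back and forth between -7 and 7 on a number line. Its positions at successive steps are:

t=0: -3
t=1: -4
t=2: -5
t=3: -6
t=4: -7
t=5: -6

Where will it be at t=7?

-4

The value travels 1 per step and bounces off the walls at -7 and 7.
  step 6: -6 → -5
  step 7: -5 → -4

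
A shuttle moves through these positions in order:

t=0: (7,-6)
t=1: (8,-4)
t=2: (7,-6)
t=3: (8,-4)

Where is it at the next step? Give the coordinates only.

The jumps are (+1,+2), (-1,-2), (+1,+2) — a geometric progression with ratio -1.
step 4: (8,-4) + (-1,-2) → (7,-6)

(7,-6)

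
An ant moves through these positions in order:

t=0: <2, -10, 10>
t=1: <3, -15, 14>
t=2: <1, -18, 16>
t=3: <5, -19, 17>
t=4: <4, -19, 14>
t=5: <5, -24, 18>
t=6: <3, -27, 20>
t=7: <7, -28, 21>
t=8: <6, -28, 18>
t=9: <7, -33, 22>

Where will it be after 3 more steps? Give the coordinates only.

<8, -37, 22>

Differencing gives <+1, -5, +4>, <-2, -3, +2>, <+4, -1, +1>, <-1, +0, -3>, <+1, -5, +4>, <-2, -3, +2>, <+4, -1, +1>, <-1, +0, -3>, <+1, -5, +4>. This is the pattern <+1, -5, +4>, <-2, -3, +2>, <+4, -1, +1>, <-1, +0, -3> repeated.
step 10: apply <-2, -3, +2> → <5, -36, 24>
step 11: apply <+4, -1, +1> → <9, -37, 25>
step 12: apply <-1, +0, -3> → <8, -37, 22>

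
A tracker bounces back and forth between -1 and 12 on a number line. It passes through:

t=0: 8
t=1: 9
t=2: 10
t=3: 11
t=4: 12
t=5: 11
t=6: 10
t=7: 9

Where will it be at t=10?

6

The value reflects between -1 and 12, moving 1 per step.
  step 8: 9 → 8
  step 9: 8 → 7
  step 10: 7 → 6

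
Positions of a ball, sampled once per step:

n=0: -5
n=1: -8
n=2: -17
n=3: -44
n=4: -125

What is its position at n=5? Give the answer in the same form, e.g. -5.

The jumps are -3, -9, -27, -81 — a geometric progression with ratio 3.
step 5: -125 − 243 → -368

-368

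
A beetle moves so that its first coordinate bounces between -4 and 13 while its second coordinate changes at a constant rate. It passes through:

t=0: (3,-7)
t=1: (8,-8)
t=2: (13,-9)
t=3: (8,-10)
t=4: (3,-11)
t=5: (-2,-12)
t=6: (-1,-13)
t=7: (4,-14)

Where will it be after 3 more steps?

(7,-17)

The first coordinate travels 5 per step and bounces off the walls at -4 and 13.
  step 8: 4 → 9
  step 9: 9 → 12
  step 10: 12 → 7
The second coordinate changes by -1 each step: at step 10 it is -17.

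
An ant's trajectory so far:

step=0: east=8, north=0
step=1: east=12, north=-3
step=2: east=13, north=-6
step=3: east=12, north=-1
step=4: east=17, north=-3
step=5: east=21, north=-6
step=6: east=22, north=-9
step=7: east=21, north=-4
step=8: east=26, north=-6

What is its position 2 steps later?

east=31, north=-12

Differencing gives (+4,-3), (+1,-3), (-1,+5), (+5,-2), (+4,-3), (+1,-3), (-1,+5), (+5,-2). This is the pattern (+4,-3), (+1,-3), (-1,+5), (+5,-2) repeated.
step 9: apply (+4,-3) → east=30, north=-9
step 10: apply (+1,-3) → east=31, north=-12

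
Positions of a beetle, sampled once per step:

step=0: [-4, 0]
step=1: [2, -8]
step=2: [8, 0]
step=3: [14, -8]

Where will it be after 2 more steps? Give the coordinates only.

[26, -8]

First: linear, +6 per step → 26 at step 5.
Second: cycles through 0, -8 every 2 steps. Step 5 lands at position 1 of the cycle → -8.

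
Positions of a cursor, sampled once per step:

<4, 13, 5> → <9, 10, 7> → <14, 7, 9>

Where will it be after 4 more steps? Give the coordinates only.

<34, -5, 17>

Constant displacement of <+5, -3, +2> per step.
step 3: <14, 7, 9> + <+5, -3, +2> → <19, 4, 11>
step 4: <19, 4, 11> + <+5, -3, +2> → <24, 1, 13>
step 5: <24, 1, 13> + <+5, -3, +2> → <29, -2, 15>
step 6: <29, -2, 15> + <+5, -3, +2> → <34, -5, 17>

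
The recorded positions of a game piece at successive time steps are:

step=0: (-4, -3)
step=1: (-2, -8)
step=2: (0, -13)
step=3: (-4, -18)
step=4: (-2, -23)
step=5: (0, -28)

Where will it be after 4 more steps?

The first coordinate repeats the cycle [-4, -2, 0] with period 3; step 9 mod 3 = 0, giving -4.
The second coordinate changes by -5 each step, so at step 9 it is -3 + 9·(-5) = -48.

(-4, -48)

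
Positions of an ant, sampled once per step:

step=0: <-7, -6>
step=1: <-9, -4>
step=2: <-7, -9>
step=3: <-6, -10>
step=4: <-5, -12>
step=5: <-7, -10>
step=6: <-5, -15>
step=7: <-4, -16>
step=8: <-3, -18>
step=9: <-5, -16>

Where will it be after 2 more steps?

Differencing gives <-2, +2>, <+2, -5>, <+1, -1>, <+1, -2>, <-2, +2>, <+2, -5>, <+1, -1>, <+1, -2>, <-2, +2>. This is the pattern <-2, +2>, <+2, -5>, <+1, -1>, <+1, -2> repeated.
step 10: apply <+2, -5> → <-3, -21>
step 11: apply <+1, -1> → <-2, -22>

<-2, -22>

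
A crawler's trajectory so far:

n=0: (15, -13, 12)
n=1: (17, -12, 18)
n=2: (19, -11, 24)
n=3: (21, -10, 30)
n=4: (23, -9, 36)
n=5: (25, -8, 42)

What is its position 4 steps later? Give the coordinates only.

(33, -4, 66)

Each step adds (+2, +1, +6) to the position.
step 6: (25, -8, 42) + (+2, +1, +6) → (27, -7, 48)
step 7: (27, -7, 48) + (+2, +1, +6) → (29, -6, 54)
step 8: (29, -6, 54) + (+2, +1, +6) → (31, -5, 60)
step 9: (31, -5, 60) + (+2, +1, +6) → (33, -4, 66)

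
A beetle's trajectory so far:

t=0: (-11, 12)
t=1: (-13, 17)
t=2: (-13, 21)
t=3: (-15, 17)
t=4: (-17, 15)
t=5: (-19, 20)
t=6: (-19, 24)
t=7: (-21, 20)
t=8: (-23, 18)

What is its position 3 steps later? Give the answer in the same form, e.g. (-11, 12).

The moves between consecutive positions are (-2, +5), (+0, +4), (-2, -4), (-2, -2), (-2, +5), (+0, +4), (-2, -4), (-2, -2); they repeat the 4-cycle [(-2, +5), (+0, +4), (-2, -4), (-2, -2)].
step 9: apply (-2, +5) → (-25, 23)
step 10: apply (+0, +4) → (-25, 27)
step 11: apply (-2, -4) → (-27, 23)

(-27, 23)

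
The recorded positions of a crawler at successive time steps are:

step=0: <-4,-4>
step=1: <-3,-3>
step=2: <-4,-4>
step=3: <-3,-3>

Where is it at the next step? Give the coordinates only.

Consecutive displacements <+1,+1>, <-1,-1>, <+1,+1> scale by a factor of -1 each step.
step 4: <-3,-3> + <-1,-1> → <-4,-4>

<-4,-4>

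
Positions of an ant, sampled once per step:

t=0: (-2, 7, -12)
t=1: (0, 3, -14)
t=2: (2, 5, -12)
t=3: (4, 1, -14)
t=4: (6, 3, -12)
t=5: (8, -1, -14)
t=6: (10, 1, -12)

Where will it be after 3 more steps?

(16, -5, -14)

The moves between consecutive positions are (+2, -4, -2), (+2, +2, +2), (+2, -4, -2), (+2, +2, +2), (+2, -4, -2), (+2, +2, +2); they repeat the 2-cycle [(+2, -4, -2), (+2, +2, +2)].
step 7: apply (+2, -4, -2) → (12, -3, -14)
step 8: apply (+2, +2, +2) → (14, -1, -12)
step 9: apply (+2, -4, -2) → (16, -5, -14)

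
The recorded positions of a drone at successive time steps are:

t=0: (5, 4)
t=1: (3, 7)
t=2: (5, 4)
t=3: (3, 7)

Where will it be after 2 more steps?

(3, 7)

Consecutive displacements (-2, +3), (+2, -3), (-2, +3) scale by a factor of -1 each step.
step 4: (3, 7) + (+2, -3) → (5, 4)
step 5: (5, 4) + (-2, +3) → (3, 7)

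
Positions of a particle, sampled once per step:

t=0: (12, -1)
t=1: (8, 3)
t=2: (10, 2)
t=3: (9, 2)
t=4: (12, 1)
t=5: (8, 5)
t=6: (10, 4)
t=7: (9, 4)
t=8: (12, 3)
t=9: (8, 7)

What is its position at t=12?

Differencing gives (-4, +4), (+2, -1), (-1, +0), (+3, -1), (-4, +4), (+2, -1), (-1, +0), (+3, -1), (-4, +4). This is the pattern (-4, +4), (+2, -1), (-1, +0), (+3, -1) repeated.
step 10: apply (+2, -1) → (10, 6)
step 11: apply (-1, +0) → (9, 6)
step 12: apply (+3, -1) → (12, 5)

(12, 5)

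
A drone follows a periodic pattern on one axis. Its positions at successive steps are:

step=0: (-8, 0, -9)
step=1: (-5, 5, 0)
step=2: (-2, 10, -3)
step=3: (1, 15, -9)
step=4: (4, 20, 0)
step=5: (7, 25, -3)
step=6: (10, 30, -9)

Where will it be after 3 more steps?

The first coordinate changes by +3 each step, so at step 9 it is -8 + 9·(3) = 19.
The second coordinate changes by +5 each step, so at step 9 it is 0 + 9·(5) = 45.
The third coordinate repeats the cycle [-9, 0, -3] with period 3; step 9 mod 3 = 0, giving -9.

(19, 45, -9)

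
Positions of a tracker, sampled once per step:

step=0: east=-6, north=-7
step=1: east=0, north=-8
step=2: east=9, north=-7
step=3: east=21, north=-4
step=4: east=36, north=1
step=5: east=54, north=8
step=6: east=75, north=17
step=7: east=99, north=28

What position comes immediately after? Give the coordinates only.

Taking differences between consecutive positions: (+6,-1), (+9,+1), (+12,+3), (+15,+5), (+18,+7), (+21,+9), (+24,+11). These grow by (+3,+2) each step.
step 8: east=99, north=28 + (+27,+13) → east=126, north=41

east=126, north=41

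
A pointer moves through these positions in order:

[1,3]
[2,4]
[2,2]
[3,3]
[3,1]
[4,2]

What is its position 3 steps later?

[5,-1]

The moves between consecutive positions are [+1,+1], [+0,-2], [+1,+1], [+0,-2], [+1,+1]; they repeat the 2-cycle [[+1,+1], [+0,-2]].
step 6: apply [+0,-2] → [4,0]
step 7: apply [+1,+1] → [5,1]
step 8: apply [+0,-2] → [5,-1]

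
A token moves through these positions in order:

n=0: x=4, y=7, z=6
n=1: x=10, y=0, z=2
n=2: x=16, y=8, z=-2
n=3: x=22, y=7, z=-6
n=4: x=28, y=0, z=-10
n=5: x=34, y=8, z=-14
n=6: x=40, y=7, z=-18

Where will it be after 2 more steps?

X: linear, +6 per step → 52 at step 8.
Y: cycles through 7, 0, 8 every 3 steps. Step 8 lands at position 2 of the cycle → 8.
Z: linear, -4 per step → -26 at step 8.

x=52, y=8, z=-26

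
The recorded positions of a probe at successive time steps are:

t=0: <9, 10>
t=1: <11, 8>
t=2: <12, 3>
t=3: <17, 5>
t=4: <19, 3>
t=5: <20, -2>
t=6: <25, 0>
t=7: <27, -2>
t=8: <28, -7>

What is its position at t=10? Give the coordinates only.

Differencing gives <+2, -2>, <+1, -5>, <+5, +2>, <+2, -2>, <+1, -5>, <+5, +2>, <+2, -2>, <+1, -5>. This is the pattern <+2, -2>, <+1, -5>, <+5, +2> repeated.
step 9: apply <+5, +2> → <33, -5>
step 10: apply <+2, -2> → <35, -7>

<35, -7>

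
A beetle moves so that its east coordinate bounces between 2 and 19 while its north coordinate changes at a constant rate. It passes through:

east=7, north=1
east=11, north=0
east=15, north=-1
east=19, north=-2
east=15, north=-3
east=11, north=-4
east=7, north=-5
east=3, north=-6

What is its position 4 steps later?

east=17, north=-10

The east coordinate travels 4 per step and bounces off the walls at 2 and 19.
  step 8: 3 → 5
  step 9: 5 → 9
  step 10: 9 → 13
  step 11: 13 → 17
The north coordinate changes by -1 each step: at step 11 it is -10.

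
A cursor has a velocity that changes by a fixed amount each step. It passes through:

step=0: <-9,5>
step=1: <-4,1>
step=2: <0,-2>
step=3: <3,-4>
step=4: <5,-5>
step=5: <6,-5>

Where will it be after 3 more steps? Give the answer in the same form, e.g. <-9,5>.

Successive displacements: <+5,-4>, <+4,-3>, <+3,-2>, <+2,-1>, <+1,+0> — each changes by <-1,+1>.
step 6: <6,-5> + <+0,+1> → <6,-4>
step 7: <6,-4> + <-1,+2> → <5,-2>
step 8: <5,-2> + <-2,+3> → <3,1>

<3,1>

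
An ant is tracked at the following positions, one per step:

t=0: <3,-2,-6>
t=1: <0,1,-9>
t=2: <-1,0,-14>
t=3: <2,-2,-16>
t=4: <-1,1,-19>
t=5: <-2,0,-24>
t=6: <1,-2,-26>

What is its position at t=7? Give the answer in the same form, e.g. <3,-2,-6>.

The moves between consecutive positions are <-3,+3,-3>, <-1,-1,-5>, <+3,-2,-2>, <-3,+3,-3>, <-1,-1,-5>, <+3,-2,-2>; they repeat the 3-cycle [<-3,+3,-3>, <-1,-1,-5>, <+3,-2,-2>].
step 7: apply <-3,+3,-3> → <-2,1,-29>

<-2,1,-29>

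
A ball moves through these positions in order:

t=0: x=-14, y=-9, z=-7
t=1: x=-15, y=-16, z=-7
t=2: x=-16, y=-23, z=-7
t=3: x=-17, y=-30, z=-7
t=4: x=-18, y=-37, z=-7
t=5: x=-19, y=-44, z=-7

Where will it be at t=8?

Constant displacement of (-1, -7, +0) per step.
step 6: x=-19, y=-44, z=-7 + (-1, -7, +0) → x=-20, y=-51, z=-7
step 7: x=-20, y=-51, z=-7 + (-1, -7, +0) → x=-21, y=-58, z=-7
step 8: x=-21, y=-58, z=-7 + (-1, -7, +0) → x=-22, y=-65, z=-7

x=-22, y=-65, z=-7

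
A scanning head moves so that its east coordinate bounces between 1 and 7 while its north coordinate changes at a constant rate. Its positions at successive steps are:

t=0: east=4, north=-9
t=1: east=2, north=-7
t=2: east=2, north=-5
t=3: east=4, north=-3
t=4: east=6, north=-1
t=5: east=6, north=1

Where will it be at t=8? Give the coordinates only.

east=2, north=7

The east coordinate travels 2 per step and bounces off the walls at 1 and 7.
  step 6: 6 → 4
  step 7: 4 → 2
  step 8: 2 → 2
The north coordinate changes by +2 each step: at step 8 it is 7.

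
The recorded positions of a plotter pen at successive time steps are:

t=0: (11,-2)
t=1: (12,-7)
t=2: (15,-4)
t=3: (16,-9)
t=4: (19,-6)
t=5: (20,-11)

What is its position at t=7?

The moves between consecutive positions are (+1,-5), (+3,+3), (+1,-5), (+3,+3), (+1,-5); they repeat the 2-cycle [(+1,-5), (+3,+3)].
step 6: apply (+3,+3) → (23,-8)
step 7: apply (+1,-5) → (24,-13)

(24,-13)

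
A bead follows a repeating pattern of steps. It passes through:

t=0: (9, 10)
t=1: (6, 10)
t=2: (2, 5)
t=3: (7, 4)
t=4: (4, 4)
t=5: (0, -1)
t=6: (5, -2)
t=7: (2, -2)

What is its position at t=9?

Step-to-step displacements: (-3, +0), (-4, -5), (+5, -1), (-3, +0), (-4, -5), (+5, -1), (-3, +0) — a repeating cycle of length 3.
step 8: apply (-4, -5) → (-2, -7)
step 9: apply (+5, -1) → (3, -8)

(3, -8)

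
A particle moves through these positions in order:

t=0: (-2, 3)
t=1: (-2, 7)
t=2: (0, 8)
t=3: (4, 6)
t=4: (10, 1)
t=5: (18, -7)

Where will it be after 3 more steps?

(54, -49)

Taking differences between consecutive positions: (+0, +4), (+2, +1), (+4, -2), (+6, -5), (+8, -8). These grow by (+2, -3) each step.
step 6: (18, -7) + (+10, -11) → (28, -18)
step 7: (28, -18) + (+12, -14) → (40, -32)
step 8: (40, -32) + (+14, -17) → (54, -49)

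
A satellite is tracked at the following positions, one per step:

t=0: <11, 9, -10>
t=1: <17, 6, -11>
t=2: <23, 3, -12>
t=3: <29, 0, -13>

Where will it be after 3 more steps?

Each step adds <+6, -3, -1> to the position.
step 4: <29, 0, -13> + <+6, -3, -1> → <35, -3, -14>
step 5: <35, -3, -14> + <+6, -3, -1> → <41, -6, -15>
step 6: <41, -6, -15> + <+6, -3, -1> → <47, -9, -16>

<47, -9, -16>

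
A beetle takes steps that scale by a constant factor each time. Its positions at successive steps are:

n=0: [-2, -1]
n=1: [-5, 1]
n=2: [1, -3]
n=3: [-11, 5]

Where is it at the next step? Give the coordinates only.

Consecutive displacements [-3, +2], [+6, -4], [-12, +8] scale by a factor of -2 each step.
step 4: [-11, 5] + [+24, -16] → [13, -11]

[13, -11]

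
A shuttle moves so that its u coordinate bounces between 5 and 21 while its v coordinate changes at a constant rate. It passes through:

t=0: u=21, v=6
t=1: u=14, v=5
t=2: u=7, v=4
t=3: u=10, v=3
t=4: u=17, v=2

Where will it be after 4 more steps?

The u coordinate travels 7 per step and bounces off the walls at 5 and 21.
  step 5: 17 → 18
  step 6: 18 → 11
  step 7: 11 → 6
  step 8: 6 → 13
The v coordinate changes by -1 each step: at step 8 it is -2.

u=13, v=-2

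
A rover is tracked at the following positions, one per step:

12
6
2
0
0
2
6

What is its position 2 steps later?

20

Taking differences between consecutive positions: -6, -4, -2, +0, +2, +4. These grow by +2 each step.
step 7: 6 + 6 → 12
step 8: 12 + 8 → 20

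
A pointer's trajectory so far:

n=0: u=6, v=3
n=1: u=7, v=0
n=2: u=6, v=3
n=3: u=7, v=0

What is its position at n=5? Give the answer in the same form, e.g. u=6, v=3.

The jumps are (+1, -3), (-1, +3), (+1, -3) — a geometric progression with ratio -1.
step 4: u=7, v=0 + (-1, +3) → u=6, v=3
step 5: u=6, v=3 + (+1, -3) → u=7, v=0

u=7, v=0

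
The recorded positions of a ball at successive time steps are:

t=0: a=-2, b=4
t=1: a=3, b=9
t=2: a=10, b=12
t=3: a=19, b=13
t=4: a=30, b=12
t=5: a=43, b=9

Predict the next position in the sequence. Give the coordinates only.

Taking differences between consecutive positions: (+5, +5), (+7, +3), (+9, +1), (+11, -1), (+13, -3). These grow by (+2, -2) each step.
step 6: a=43, b=9 + (+15, -5) → a=58, b=4

a=58, b=4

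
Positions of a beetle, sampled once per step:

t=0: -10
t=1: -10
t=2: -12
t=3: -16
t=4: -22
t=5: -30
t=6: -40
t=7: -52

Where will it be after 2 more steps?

-82

Taking differences between consecutive positions: +0, -2, -4, -6, -8, -10, -12. These grow by -2 each step.
step 8: -52 − 14 → -66
step 9: -66 − 16 → -82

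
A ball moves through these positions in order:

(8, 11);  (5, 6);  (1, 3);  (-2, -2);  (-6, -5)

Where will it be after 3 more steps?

Differencing gives (-3, -5), (-4, -3), (-3, -5), (-4, -3). This is the pattern (-3, -5), (-4, -3) repeated.
step 5: apply (-3, -5) → (-9, -10)
step 6: apply (-4, -3) → (-13, -13)
step 7: apply (-3, -5) → (-16, -18)

(-16, -18)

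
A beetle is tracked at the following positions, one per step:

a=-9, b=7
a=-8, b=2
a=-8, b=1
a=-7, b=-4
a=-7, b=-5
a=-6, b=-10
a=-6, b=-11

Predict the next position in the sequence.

a=-5, b=-16

Step-to-step displacements: (+1,-5), (+0,-1), (+1,-5), (+0,-1), (+1,-5), (+0,-1) — a repeating cycle of length 2.
step 7: apply (+1,-5) → a=-5, b=-16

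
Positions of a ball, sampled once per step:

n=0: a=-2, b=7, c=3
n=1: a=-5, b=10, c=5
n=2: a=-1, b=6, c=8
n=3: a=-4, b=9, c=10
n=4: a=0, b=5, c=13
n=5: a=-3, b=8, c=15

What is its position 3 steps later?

The moves between consecutive positions are (-3, +3, +2), (+4, -4, +3), (-3, +3, +2), (+4, -4, +3), (-3, +3, +2); they repeat the 2-cycle [(-3, +3, +2), (+4, -4, +3)].
step 6: apply (+4, -4, +3) → a=1, b=4, c=18
step 7: apply (-3, +3, +2) → a=-2, b=7, c=20
step 8: apply (+4, -4, +3) → a=2, b=3, c=23

a=2, b=3, c=23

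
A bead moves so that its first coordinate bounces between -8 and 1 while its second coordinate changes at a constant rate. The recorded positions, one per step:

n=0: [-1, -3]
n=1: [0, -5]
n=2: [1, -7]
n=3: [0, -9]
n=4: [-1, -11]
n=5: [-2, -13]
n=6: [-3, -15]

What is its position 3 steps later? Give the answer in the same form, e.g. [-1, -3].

[-6, -21]

The first coordinate reflects between -8 and 1, moving 1 per step.
  step 7: -3 → -4
  step 8: -4 → -5
  step 9: -5 → -6
The second coordinate changes by -2 each step: at step 9 it is -21.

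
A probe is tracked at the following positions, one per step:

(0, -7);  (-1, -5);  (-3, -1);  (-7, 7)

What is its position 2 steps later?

Consecutive displacements (-1, +2), (-2, +4), (-4, +8) scale by a factor of 2 each step.
step 4: (-7, 7) + (-8, +16) → (-15, 23)
step 5: (-15, 23) + (-16, +32) → (-31, 55)

(-31, 55)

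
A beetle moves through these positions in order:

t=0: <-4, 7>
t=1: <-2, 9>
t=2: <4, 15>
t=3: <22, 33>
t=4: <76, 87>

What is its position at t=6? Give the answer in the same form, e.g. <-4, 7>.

Consecutive displacements <+2, +2>, <+6, +6>, <+18, +18>, <+54, +54> scale by a factor of 3 each step.
step 5: <76, 87> + <+162, +162> → <238, 249>
step 6: <238, 249> + <+486, +486> → <724, 735>

<724, 735>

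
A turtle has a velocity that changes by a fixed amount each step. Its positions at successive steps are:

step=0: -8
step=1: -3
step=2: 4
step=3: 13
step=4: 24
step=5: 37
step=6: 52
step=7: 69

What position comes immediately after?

88

First differences are +5, +7, +9, +11, +13, +15, +17; their common second difference is +2 (constant acceleration).
step 8: 69 + 19 → 88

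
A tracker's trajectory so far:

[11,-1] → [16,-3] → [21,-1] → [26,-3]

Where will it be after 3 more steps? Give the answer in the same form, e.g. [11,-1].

First: linear, +5 per step → 41 at step 6.
Second: cycles through -1, -3 every 2 steps. Step 6 lands at position 0 of the cycle → -1.

[41,-1]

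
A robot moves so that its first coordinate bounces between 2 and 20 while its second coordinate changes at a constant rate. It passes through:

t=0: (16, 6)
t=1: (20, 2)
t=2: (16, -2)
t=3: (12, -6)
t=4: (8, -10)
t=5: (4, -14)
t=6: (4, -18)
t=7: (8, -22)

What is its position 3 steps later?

The first coordinate travels 4 per step and bounces off the walls at 2 and 20.
  step 8: 8 → 12
  step 9: 12 → 16
  step 10: 16 → 20
The second coordinate changes by -4 each step: at step 10 it is -34.

(20, -34)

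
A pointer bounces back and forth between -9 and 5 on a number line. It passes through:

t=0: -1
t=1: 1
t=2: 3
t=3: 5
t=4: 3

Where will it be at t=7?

-3

The value reflects between -9 and 5, moving 2 per step.
  step 5: 3 → 1
  step 6: 1 → -1
  step 7: -1 → -3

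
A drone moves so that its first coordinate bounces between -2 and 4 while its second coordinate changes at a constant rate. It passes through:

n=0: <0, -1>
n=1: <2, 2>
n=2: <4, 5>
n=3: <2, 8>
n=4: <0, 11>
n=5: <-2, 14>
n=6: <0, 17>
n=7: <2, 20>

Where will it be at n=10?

The first coordinate reflects between -2 and 4, moving 2 per step.
  step 8: 2 → 4
  step 9: 4 → 2
  step 10: 2 → 0
The second coordinate changes by +3 each step: at step 10 it is 29.

<0, 29>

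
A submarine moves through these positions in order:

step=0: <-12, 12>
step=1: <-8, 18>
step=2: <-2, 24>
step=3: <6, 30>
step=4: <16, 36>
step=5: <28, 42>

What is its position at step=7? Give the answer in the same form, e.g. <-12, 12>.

<58, 54>

First differences are <+4, +6>, <+6, +6>, <+8, +6>, <+10, +6>, <+12, +6>; their common second difference is <+2, +0> (constant acceleration).
step 6: <28, 42> + <+14, +6> → <42, 48>
step 7: <42, 48> + <+16, +6> → <58, 54>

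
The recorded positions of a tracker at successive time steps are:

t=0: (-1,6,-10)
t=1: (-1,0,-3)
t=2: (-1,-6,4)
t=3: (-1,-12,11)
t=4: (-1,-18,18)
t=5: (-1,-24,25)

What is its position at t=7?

(-1,-36,39)

The position changes by (+0,-6,+7) every step.
step 6: (-1,-24,25) + (+0,-6,+7) → (-1,-30,32)
step 7: (-1,-30,32) + (+0,-6,+7) → (-1,-36,39)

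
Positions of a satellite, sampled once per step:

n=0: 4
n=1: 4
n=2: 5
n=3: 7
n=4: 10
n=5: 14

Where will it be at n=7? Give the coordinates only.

First differences are +0, +1, +2, +3, +4; their common second difference is +1 (constant acceleration).
step 6: 14 + 5 → 19
step 7: 19 + 6 → 25

25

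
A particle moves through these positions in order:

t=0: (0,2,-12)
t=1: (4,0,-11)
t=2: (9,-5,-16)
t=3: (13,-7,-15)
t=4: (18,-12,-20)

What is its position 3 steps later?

(31,-21,-23)

Step-to-step displacements: (+4,-2,+1), (+5,-5,-5), (+4,-2,+1), (+5,-5,-5) — a repeating cycle of length 2.
step 5: apply (+4,-2,+1) → (22,-14,-19)
step 6: apply (+5,-5,-5) → (27,-19,-24)
step 7: apply (+4,-2,+1) → (31,-21,-23)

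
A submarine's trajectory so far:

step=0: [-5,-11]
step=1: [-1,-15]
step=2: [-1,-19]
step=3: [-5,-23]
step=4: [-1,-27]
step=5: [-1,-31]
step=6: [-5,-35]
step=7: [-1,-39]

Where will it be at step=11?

[-1,-55]

The first coordinate repeats the cycle [-5, -1, -1] with period 3; step 11 mod 3 = 2, giving -1.
The second coordinate changes by -4 each step, so at step 11 it is -11 + 11·(-4) = -55.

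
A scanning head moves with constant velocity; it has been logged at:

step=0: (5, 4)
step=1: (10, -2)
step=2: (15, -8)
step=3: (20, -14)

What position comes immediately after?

The position changes by (+5, -6) every step.
step 4: (20, -14) + (+5, -6) → (25, -20)

(25, -20)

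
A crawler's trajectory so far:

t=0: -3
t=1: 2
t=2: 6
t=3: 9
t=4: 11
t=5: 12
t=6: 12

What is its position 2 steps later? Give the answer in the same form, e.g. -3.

Successive displacements: +5, +4, +3, +2, +1, +0 — each changes by -1.
step 7: 12 − 1 → 11
step 8: 11 − 2 → 9

9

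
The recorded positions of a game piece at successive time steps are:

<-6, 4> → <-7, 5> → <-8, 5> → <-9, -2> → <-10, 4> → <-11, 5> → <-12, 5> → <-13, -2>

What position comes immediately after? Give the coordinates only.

<-14, 4>

The first coordinate changes by -1 each step, so at step 8 it is -6 + 8·(-1) = -14.
The second coordinate repeats the cycle [4, 5, 5, -2] with period 4; step 8 mod 4 = 0, giving 4.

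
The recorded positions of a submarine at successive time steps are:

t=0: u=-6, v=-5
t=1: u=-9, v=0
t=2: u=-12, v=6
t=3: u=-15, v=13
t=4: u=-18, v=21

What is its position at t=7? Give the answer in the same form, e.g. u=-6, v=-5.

Successive displacements: (-3, +5), (-3, +6), (-3, +7), (-3, +8) — each changes by (+0, +1).
step 5: u=-18, v=21 + (-3, +9) → u=-21, v=30
step 6: u=-21, v=30 + (-3, +10) → u=-24, v=40
step 7: u=-24, v=40 + (-3, +11) → u=-27, v=51

u=-27, v=51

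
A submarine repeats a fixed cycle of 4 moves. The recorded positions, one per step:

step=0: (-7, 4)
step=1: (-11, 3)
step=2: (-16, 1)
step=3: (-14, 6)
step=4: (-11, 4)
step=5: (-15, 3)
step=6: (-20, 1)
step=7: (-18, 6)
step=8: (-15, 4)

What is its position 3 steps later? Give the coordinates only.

Step-to-step displacements: (-4, -1), (-5, -2), (+2, +5), (+3, -2), (-4, -1), (-5, -2), (+2, +5), (+3, -2) — a repeating cycle of length 4.
step 9: apply (-4, -1) → (-19, 3)
step 10: apply (-5, -2) → (-24, 1)
step 11: apply (+2, +5) → (-22, 6)

(-22, 6)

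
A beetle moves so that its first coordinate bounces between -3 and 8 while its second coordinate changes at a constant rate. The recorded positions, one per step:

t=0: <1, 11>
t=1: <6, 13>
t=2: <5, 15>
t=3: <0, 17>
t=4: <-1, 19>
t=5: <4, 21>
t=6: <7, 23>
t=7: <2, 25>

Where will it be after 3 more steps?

The first coordinate travels 5 per step and bounces off the walls at -3 and 8.
  step 8: 2 → -3
  step 9: -3 → 2
  step 10: 2 → 7
The second coordinate changes by +2 each step: at step 10 it is 31.

<7, 31>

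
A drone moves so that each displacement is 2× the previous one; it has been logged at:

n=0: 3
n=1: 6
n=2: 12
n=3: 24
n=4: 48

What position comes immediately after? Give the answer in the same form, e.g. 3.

96

The jumps are +3, +6, +12, +24 — a geometric progression with ratio 2.
step 5: 48 + 48 → 96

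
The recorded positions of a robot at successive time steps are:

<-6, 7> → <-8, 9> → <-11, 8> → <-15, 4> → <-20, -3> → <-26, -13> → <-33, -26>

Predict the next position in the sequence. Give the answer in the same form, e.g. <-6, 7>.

<-41, -42>

Taking differences between consecutive positions: <-2, +2>, <-3, -1>, <-4, -4>, <-5, -7>, <-6, -10>, <-7, -13>. These grow by <-1, -3> each step.
step 7: <-33, -26> + <-8, -16> → <-41, -42>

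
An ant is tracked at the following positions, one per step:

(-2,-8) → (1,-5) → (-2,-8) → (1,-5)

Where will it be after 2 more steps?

(1,-5)

Consecutive displacements (+3,+3), (-3,-3), (+3,+3) scale by a factor of -1 each step.
step 4: (1,-5) + (-3,-3) → (-2,-8)
step 5: (-2,-8) + (+3,+3) → (1,-5)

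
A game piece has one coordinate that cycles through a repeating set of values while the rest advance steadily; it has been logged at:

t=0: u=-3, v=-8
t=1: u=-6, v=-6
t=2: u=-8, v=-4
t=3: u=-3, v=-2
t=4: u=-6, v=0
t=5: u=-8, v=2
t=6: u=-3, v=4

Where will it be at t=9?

The u coordinate repeats the cycle [-3, -6, -8] with period 3; step 9 mod 3 = 0, giving -3.
The v coordinate changes by +2 each step, so at step 9 it is -8 + 9·(2) = 10.

u=-3, v=10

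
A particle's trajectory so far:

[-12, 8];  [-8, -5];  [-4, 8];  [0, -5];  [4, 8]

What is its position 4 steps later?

[20, 8]

First: linear, +4 per step → 20 at step 8.
Second: cycles through 8, -5 every 2 steps. Step 8 lands at position 0 of the cycle → 8.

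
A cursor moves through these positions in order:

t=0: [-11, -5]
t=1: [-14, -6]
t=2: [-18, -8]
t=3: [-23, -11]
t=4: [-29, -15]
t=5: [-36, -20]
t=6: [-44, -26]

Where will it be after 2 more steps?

[-63, -41]

First differences are [-3, -1], [-4, -2], [-5, -3], [-6, -4], [-7, -5], [-8, -6]; their common second difference is [-1, -1] (constant acceleration).
step 7: [-44, -26] + [-9, -7] → [-53, -33]
step 8: [-53, -33] + [-10, -8] → [-63, -41]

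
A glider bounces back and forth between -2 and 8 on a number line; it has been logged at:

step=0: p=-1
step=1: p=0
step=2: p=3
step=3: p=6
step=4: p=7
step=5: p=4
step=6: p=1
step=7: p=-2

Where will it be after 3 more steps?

The value reflects between -2 and 8, moving 3 per step.
  step 8: -2 → 1
  step 9: 1 → 4
  step 10: 4 → 7

p=7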